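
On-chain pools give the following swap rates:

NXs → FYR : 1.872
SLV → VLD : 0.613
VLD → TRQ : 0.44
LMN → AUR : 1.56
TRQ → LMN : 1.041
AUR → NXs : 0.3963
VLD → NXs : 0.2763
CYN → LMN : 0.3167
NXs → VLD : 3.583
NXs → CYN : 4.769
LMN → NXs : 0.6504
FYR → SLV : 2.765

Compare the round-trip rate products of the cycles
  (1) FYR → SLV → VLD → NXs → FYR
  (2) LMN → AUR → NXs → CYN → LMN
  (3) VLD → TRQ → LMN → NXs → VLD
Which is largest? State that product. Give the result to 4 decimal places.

1.0674

(1) 2.765 × 0.613 × 0.2763 × 1.872 = 0.87668
(2) 1.56 × 0.3963 × 4.769 × 0.3167 = 0.93374
(3) 0.44 × 1.041 × 0.6504 × 3.583 = 1.06741
Highest is cycle (3) at 1.0674 (>1, arbitrage).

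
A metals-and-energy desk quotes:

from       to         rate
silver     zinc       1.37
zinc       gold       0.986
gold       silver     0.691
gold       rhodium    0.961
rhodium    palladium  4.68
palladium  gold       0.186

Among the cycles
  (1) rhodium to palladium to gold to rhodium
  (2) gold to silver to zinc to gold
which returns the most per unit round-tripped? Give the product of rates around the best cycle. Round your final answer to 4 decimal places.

0.9334

(1) 4.68 × 0.186 × 0.961 = 0.83653
(2) 0.691 × 1.37 × 0.986 = 0.93342
Highest is cycle (2) at 0.9334 (≤1, no arbitrage).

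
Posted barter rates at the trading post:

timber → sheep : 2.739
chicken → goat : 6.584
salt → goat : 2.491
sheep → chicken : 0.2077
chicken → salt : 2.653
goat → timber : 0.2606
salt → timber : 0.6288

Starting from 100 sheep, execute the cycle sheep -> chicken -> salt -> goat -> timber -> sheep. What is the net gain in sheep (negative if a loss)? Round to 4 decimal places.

100 sheep × 0.2077 = 20.77 chicken
20.77 chicken × 2.653 = 55.10281 salt
55.10281 salt × 2.491 = 137.26109971 goat
137.26109971 goat × 0.2606 = 35.770242584426 timber
35.770242584426 timber × 2.739 = 97.974694438742814 sheep
Net change: 97.974694438742814 − 100 = -2.025305561257186 sheep

-2.0253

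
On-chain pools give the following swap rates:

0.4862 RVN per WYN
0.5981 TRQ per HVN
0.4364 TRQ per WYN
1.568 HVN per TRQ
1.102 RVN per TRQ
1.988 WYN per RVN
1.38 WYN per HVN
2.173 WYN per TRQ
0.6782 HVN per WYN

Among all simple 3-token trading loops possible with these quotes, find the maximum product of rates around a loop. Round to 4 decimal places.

RVN→WYN→TRQ→RVN: 1.988 × 0.4364 × 1.102 = 0.95605
HVN→WYN→TRQ→HVN: 1.38 × 0.4364 × 1.568 = 0.94430
HVN→TRQ→WYN→HVN: 0.5981 × 2.173 × 0.6782 = 0.88144
Maximum is RVN→WYN→TRQ→RVN at 0.9561; no arbitrage — every cycle loses value.

0.9561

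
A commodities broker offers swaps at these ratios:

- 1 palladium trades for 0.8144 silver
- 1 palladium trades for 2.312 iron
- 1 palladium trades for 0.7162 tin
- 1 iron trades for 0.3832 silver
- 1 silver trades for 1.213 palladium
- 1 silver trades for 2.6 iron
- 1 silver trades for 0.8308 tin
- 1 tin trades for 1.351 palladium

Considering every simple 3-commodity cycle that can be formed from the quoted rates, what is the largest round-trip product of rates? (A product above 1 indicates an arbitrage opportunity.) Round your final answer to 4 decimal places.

iron→silver→palladium→iron: 0.3832 × 1.213 × 2.312 = 1.07467
tin→palladium→silver→tin: 1.351 × 0.8144 × 0.8308 = 0.91409
Maximum is iron→silver→palladium→iron at 1.0747; arbitrage exists.

1.0747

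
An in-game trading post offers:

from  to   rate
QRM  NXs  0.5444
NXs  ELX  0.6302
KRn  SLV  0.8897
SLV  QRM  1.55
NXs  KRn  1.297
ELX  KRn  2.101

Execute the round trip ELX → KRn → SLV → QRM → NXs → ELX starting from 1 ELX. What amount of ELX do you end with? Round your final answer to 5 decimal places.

0.99403

1 ELX × 2.101 = 2.101 KRn
2.101 KRn × 0.8897 = 1.8692597 SLV
1.8692597 SLV × 1.55 = 2.897352535 QRM
2.897352535 QRM × 0.5444 = 1.577318720054 NXs
1.577318720054 NXs × 0.6302 = 0.9940262573780308 ELX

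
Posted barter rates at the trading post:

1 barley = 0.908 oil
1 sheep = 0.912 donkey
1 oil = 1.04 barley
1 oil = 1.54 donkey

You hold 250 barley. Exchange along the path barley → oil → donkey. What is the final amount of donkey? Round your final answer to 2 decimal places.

250 barley × 0.908 = 227 oil
227 oil × 1.54 = 349.58 donkey

349.58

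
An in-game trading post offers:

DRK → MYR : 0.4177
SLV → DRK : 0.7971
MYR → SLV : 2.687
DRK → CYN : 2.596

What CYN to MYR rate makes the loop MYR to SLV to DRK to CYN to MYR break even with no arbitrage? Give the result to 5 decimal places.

0.17985

Known legs of the cycle: 2.687 × 0.7971 × 2.596 = 5.5601327892
For no arbitrage the full-cycle product must be 1, so the missing rate is 1 / 5.5601327892 ≈ 0.1798518.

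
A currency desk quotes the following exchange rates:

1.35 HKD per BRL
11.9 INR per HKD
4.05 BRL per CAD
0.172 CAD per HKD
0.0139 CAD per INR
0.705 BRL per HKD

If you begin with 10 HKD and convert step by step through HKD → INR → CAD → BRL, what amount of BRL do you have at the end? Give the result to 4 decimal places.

10 HKD × 11.9 = 119 INR
119 INR × 0.0139 = 1.6541 CAD
1.6541 CAD × 4.05 = 6.699105 BRL

6.6991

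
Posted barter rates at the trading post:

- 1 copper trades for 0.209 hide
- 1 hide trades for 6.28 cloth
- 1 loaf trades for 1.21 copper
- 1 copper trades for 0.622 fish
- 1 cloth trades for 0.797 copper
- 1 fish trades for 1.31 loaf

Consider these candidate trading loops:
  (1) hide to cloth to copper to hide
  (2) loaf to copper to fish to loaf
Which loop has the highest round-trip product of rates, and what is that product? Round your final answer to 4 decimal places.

1.0461

(1) 6.28 × 0.797 × 0.209 = 1.04608
(2) 1.21 × 0.622 × 1.31 = 0.98593
Highest is cycle (1) at 1.0461 (>1, arbitrage).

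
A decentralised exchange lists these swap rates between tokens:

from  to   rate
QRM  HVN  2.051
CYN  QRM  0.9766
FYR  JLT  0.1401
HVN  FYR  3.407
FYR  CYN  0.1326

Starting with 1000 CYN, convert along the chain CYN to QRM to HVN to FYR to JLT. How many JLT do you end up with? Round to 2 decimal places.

956.08

1000 CYN × 0.9766 = 976.6 QRM
976.6 QRM × 2.051 = 2003.0066 HVN
2003.0066 HVN × 3.407 = 6824.2434862 FYR
6824.2434862 FYR × 0.1401 = 956.07651241662 JLT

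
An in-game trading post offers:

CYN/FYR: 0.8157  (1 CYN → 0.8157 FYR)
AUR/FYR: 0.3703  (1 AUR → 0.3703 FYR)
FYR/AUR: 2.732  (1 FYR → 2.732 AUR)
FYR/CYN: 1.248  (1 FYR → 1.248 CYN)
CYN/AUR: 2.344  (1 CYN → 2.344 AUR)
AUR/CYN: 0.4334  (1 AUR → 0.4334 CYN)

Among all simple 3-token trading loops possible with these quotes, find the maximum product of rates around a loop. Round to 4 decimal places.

1.0832

AUR→FYR→CYN→AUR: 0.3703 × 1.248 × 2.344 = 1.08324
AUR→CYN→FYR→AUR: 0.4334 × 0.8157 × 2.732 = 0.96583
Maximum is AUR→FYR→CYN→AUR at 1.0832; arbitrage exists.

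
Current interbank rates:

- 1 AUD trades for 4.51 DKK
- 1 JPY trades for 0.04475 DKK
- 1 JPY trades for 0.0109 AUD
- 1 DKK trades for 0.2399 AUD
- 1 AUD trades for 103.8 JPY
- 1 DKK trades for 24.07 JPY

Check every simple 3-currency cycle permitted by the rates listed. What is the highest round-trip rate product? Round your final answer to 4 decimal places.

JPY→AUD→DKK→JPY: 0.0109 × 4.51 × 24.07 = 1.18326
JPY→DKK→AUD→JPY: 0.04475 × 0.2399 × 103.8 = 1.11435
Maximum is JPY→AUD→DKK→JPY at 1.1833; arbitrage exists.

1.1833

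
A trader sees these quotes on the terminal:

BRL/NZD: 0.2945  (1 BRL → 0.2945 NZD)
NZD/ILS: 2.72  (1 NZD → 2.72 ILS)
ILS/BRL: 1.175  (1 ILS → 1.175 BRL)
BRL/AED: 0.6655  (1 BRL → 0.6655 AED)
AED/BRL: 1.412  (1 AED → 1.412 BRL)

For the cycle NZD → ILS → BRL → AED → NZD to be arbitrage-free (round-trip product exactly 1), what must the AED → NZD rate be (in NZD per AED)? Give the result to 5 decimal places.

Known legs of the cycle: 2.72 × 1.175 × 0.6655 = 2.126938
For no arbitrage the full-cycle product must be 1, so the missing rate is 1 / 2.126938 ≈ 0.4701594.

0.47016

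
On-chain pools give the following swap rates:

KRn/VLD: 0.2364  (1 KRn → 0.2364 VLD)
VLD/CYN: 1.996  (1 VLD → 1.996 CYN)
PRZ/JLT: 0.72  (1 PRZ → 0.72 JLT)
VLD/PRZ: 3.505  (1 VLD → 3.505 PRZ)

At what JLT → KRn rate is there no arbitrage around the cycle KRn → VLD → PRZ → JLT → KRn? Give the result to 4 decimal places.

1.6762

Known legs of the cycle: 0.2364 × 3.505 × 0.72 = 0.59657904
For no arbitrage the full-cycle product must be 1, so the missing rate is 1 / 0.59657904 ≈ 1.676224.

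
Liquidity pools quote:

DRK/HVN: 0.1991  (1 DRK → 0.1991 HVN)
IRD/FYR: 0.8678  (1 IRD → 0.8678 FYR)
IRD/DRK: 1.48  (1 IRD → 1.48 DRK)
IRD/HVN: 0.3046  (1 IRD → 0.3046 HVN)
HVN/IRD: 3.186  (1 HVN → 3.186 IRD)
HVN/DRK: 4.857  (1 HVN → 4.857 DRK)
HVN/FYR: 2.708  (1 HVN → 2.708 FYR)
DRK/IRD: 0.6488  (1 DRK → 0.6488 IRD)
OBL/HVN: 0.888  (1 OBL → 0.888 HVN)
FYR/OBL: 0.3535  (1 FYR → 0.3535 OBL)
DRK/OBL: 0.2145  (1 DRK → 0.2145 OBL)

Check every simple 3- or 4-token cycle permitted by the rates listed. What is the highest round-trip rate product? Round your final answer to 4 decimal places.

0.9599

DRK→IRD→HVN→DRK: 0.6488 × 0.3046 × 4.857 = 0.95986
DRK→HVN→IRD→DRK: 0.1991 × 3.186 × 1.48 = 0.93881
DRK→OBL→HVN→DRK: 0.2145 × 0.888 × 4.857 = 0.92514
DRK→OBL→HVN→IRD→DRK: 0.2145 × 0.888 × 3.186 × 1.48 = 0.89815
FYR→OBL→HVN→IRD→FYR: 0.3535 × 0.888 × 3.186 × 0.8678 = 0.86790
FYR→OBL→HVN→FYR: 0.3535 × 0.888 × 2.708 = 0.85006
Maximum is DRK→IRD→HVN→DRK at 0.9599; no arbitrage — every cycle loses value.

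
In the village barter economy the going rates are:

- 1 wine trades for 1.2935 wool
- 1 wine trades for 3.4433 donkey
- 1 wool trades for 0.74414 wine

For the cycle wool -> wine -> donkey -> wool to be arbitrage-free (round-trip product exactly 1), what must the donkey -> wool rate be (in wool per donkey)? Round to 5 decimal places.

0.39027

Known legs of the cycle: 0.74414 × 3.4433 = 2.562297262
For no arbitrage the full-cycle product must be 1, so the missing rate is 1 / 2.562297262 ≈ 0.3902748.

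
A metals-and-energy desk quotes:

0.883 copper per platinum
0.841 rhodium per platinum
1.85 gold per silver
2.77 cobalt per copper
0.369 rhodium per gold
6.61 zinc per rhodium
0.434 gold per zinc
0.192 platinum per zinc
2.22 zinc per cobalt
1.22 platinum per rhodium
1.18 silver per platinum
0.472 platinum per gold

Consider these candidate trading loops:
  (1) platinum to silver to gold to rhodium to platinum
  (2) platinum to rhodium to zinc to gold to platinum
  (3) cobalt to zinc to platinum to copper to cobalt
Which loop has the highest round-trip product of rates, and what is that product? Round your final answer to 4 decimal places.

1.1388

(1) 1.18 × 1.85 × 0.369 × 1.22 = 0.98274
(2) 0.841 × 6.61 × 0.434 × 0.472 = 1.13875
(3) 2.22 × 0.192 × 0.883 × 2.77 = 1.04254
Highest is cycle (2) at 1.1388 (>1, arbitrage).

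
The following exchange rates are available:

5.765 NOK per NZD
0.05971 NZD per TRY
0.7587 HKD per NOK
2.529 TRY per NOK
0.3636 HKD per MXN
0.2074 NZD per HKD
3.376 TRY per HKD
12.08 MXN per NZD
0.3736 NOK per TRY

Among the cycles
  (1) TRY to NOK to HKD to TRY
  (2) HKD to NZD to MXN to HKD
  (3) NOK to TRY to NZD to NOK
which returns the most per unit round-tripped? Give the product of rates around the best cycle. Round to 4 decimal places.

(1) 0.3736 × 0.7587 × 3.376 = 0.95693
(2) 0.2074 × 12.08 × 0.3636 = 0.91096
(3) 2.529 × 0.05971 × 5.765 = 0.87055
Highest is cycle (1) at 0.9569 (≤1, no arbitrage).

0.9569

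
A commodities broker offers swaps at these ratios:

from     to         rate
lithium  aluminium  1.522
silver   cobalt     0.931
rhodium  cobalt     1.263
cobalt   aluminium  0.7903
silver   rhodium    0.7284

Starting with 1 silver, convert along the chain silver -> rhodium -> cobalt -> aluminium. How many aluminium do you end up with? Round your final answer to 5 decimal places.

1 silver × 0.7284 = 0.7284 rhodium
0.7284 rhodium × 1.263 = 0.9199692 cobalt
0.9199692 cobalt × 0.7903 = 0.72705165876 aluminium

0.72705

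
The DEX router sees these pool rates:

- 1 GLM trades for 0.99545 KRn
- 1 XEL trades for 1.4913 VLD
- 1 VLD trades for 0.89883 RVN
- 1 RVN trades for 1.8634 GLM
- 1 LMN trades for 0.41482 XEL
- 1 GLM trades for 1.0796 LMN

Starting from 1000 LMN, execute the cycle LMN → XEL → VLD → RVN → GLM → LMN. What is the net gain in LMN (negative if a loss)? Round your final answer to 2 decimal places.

1000 LMN × 0.41482 = 414.82 XEL
414.82 XEL × 1.4913 = 618.621066 VLD
618.621066 VLD × 0.89883 = 556.03517275278 RVN
556.03517275278 RVN × 1.8634 = 1036.115940907530252 GLM
1036.115940907530252 GLM × 1.0796 = 1118.5907698037696600592 LMN
Net change: 1118.5907698037696600592 − 1000 = 118.5907698037696600592 LMN

118.59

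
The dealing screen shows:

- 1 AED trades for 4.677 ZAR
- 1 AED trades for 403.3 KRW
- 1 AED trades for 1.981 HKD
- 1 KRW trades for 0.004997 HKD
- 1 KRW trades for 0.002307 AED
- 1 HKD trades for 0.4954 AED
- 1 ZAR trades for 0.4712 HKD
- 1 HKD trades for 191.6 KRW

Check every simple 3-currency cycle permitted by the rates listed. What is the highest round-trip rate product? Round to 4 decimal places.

HKD→AED→ZAR→HKD: 0.4954 × 4.677 × 0.4712 = 1.09176
HKD→AED→KRW→HKD: 0.4954 × 403.3 × 0.004997 = 0.99837
HKD→KRW→AED→HKD: 191.6 × 0.002307 × 1.981 = 0.87564
Maximum is HKD→AED→ZAR→HKD at 1.0918; arbitrage exists.

1.0918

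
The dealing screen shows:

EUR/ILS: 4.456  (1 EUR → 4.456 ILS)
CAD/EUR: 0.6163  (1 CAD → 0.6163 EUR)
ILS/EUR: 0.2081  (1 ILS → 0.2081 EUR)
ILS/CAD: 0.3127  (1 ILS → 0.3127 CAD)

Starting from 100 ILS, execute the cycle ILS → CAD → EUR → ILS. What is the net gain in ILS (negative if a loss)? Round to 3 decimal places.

100 ILS × 0.3127 = 31.27 CAD
31.27 CAD × 0.6163 = 19.271701 EUR
19.271701 EUR × 4.456 = 85.874699656 ILS
Net change: 85.874699656 − 100 = -14.125300344 ILS

-14.125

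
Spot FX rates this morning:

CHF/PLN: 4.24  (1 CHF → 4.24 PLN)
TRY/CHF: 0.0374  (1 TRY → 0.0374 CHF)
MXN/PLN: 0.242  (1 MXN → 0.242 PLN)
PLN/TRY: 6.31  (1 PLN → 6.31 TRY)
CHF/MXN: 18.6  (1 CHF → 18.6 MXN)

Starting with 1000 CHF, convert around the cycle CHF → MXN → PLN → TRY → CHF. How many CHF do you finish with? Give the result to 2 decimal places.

1062.26

1000 CHF × 18.6 = 18600 MXN
18600 MXN × 0.242 = 4501.2 PLN
4501.2 PLN × 6.31 = 28402.572 TRY
28402.572 TRY × 0.0374 = 1062.2561928 CHF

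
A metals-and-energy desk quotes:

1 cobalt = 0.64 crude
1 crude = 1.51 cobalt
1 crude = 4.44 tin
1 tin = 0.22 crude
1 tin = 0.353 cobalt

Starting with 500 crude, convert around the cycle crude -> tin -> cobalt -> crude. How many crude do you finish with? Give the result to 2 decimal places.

501.54

500 crude × 4.44 = 2220 tin
2220 tin × 0.353 = 783.66 cobalt
783.66 cobalt × 0.64 = 501.5424 crude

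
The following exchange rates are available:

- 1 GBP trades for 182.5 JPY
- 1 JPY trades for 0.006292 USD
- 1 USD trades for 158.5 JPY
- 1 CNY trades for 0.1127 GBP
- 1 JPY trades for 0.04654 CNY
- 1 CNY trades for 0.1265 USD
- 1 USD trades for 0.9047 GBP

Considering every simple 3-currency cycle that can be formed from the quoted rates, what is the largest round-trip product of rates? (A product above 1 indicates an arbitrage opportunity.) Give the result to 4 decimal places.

USD→GBP→JPY→USD: 0.9047 × 182.5 × 0.006292 = 1.03886
GBP→JPY→CNY→GBP: 182.5 × 0.04654 × 0.1127 = 0.95722
USD→JPY→CNY→USD: 158.5 × 0.04654 × 0.1265 = 0.93314
Maximum is USD→GBP→JPY→USD at 1.0389; arbitrage exists.

1.0389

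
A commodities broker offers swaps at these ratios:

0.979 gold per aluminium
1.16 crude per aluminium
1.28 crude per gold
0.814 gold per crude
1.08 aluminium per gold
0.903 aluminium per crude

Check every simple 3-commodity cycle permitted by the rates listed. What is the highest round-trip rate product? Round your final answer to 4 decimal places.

gold→crude→aluminium→gold: 1.28 × 0.903 × 0.979 = 1.13157
gold→aluminium→crude→gold: 1.08 × 1.16 × 0.814 = 1.01978
Maximum is gold→crude→aluminium→gold at 1.1316; arbitrage exists.

1.1316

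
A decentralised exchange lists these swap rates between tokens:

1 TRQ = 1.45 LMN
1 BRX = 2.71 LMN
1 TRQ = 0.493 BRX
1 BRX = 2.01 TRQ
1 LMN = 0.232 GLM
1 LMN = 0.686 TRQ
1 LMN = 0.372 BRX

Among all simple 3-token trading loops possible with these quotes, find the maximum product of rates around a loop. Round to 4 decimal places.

1.0842

LMN→BRX→TRQ→LMN: 0.372 × 2.01 × 1.45 = 1.08419
LMN→TRQ→BRX→LMN: 0.686 × 0.493 × 2.71 = 0.91652
Maximum is LMN→BRX→TRQ→LMN at 1.0842; arbitrage exists.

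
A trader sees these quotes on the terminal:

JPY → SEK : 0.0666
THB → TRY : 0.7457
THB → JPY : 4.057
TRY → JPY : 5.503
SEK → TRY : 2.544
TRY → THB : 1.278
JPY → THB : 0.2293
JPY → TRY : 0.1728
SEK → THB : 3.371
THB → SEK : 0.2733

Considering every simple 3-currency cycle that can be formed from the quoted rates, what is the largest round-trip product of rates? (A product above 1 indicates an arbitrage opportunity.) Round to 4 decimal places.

0.9410

TRY→JPY→THB→TRY: 5.503 × 0.2293 × 0.7457 = 0.94095
TRY→JPY→SEK→TRY: 5.503 × 0.0666 × 2.544 = 0.93238
SEK→THB→JPY→SEK: 3.371 × 4.057 × 0.0666 = 0.91083
TRY→THB→JPY→TRY: 1.278 × 4.057 × 0.1728 = 0.89594
TRY→THB→SEK→TRY: 1.278 × 0.2733 × 2.544 = 0.88856
Maximum is TRY→JPY→THB→TRY at 0.9410; no arbitrage — every cycle loses value.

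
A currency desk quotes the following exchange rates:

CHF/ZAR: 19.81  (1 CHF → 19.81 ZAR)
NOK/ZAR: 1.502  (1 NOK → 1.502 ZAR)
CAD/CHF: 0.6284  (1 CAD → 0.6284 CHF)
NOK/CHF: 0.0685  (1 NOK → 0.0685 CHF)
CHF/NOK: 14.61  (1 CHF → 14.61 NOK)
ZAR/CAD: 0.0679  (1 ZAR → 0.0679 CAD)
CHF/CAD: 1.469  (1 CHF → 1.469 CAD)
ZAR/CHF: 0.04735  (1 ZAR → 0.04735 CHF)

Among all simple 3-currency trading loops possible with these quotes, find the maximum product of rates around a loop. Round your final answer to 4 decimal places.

NOK→ZAR→CHF→NOK: 1.502 × 0.04735 × 14.61 = 1.03906
CAD→CHF→ZAR→CAD: 0.6284 × 19.81 × 0.0679 = 0.84526
Maximum is NOK→ZAR→CHF→NOK at 1.0391; arbitrage exists.

1.0391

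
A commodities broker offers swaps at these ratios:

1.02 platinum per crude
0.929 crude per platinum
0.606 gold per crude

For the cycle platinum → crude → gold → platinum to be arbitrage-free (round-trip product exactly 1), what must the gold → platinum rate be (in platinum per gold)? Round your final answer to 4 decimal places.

1.7763

Known legs of the cycle: 0.929 × 0.606 = 0.562974
For no arbitrage the full-cycle product must be 1, so the missing rate is 1 / 0.562974 ≈ 1.776281.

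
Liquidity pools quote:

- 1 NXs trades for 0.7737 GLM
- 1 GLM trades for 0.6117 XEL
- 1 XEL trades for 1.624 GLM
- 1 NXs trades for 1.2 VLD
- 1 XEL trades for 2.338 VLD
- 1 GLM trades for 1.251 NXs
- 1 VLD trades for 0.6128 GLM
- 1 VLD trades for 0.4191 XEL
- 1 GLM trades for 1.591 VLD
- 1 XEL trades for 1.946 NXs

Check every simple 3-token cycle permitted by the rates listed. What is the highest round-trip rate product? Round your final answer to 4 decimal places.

VLD→XEL→GLM→VLD: 0.4191 × 1.624 × 1.591 = 1.08286
VLD→XEL→NXs→VLD: 0.4191 × 1.946 × 1.2 = 0.97868
GLM→XEL→NXs→GLM: 0.6117 × 1.946 × 0.7737 = 0.92099
VLD→GLM→NXs→VLD: 0.6128 × 1.251 × 1.2 = 0.91994
VLD→GLM→XEL→VLD: 0.6128 × 0.6117 × 2.338 = 0.87640
Maximum is VLD→XEL→GLM→VLD at 1.0829; arbitrage exists.

1.0829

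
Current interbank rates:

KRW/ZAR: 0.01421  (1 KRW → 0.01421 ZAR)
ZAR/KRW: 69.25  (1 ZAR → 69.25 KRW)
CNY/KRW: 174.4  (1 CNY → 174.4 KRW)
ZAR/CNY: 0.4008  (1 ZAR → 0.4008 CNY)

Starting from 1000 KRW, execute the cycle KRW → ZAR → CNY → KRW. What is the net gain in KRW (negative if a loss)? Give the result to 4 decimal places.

1000 KRW × 0.01421 = 14.21 ZAR
14.21 ZAR × 0.4008 = 5.695368 CNY
5.695368 CNY × 174.4 = 993.2721792 KRW
Net change: 993.2721792 − 1000 = -6.7278208 KRW

-6.7278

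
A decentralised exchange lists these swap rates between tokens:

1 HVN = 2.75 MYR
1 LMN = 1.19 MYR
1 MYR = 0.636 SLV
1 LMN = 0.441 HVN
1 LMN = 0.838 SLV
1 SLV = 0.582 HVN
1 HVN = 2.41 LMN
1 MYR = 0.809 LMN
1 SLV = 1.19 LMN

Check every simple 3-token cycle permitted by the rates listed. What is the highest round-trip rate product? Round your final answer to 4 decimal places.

1.1754

LMN→SLV→HVN→LMN: 0.838 × 0.582 × 2.41 = 1.17540
SLV→HVN→MYR→SLV: 0.582 × 2.75 × 0.636 = 1.01792
LMN→HVN→MYR→LMN: 0.441 × 2.75 × 0.809 = 0.98111
LMN→MYR→SLV→LMN: 1.19 × 0.636 × 1.19 = 0.90064
Maximum is LMN→SLV→HVN→LMN at 1.1754; arbitrage exists.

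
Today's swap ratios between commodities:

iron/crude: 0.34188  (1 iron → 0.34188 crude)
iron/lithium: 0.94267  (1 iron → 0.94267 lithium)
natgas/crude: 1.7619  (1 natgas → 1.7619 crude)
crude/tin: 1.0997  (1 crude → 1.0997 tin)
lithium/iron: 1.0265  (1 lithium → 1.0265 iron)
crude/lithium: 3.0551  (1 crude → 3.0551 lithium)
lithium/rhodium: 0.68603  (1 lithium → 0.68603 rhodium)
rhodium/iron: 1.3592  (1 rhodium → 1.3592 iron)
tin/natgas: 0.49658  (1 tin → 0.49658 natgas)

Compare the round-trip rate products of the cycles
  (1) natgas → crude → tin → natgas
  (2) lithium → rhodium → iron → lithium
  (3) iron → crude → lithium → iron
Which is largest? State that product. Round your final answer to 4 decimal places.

(1) 1.7619 × 1.0997 × 0.49658 = 0.96215
(2) 0.68603 × 1.3592 × 0.94267 = 0.87899
(3) 0.34188 × 3.0551 × 1.0265 = 1.07216
Highest is cycle (3) at 1.0722 (>1, arbitrage).

1.0722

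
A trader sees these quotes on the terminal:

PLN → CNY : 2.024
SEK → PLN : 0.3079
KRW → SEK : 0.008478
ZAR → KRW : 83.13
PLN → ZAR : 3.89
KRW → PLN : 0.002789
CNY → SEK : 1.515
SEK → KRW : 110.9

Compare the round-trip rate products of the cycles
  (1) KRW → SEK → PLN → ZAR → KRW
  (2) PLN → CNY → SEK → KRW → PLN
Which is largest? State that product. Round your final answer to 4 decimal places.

0.9484

(1) 0.008478 × 0.3079 × 3.89 × 83.13 = 0.84413
(2) 2.024 × 1.515 × 110.9 × 0.002789 = 0.94843
Highest is cycle (2) at 0.9484 (≤1, no arbitrage).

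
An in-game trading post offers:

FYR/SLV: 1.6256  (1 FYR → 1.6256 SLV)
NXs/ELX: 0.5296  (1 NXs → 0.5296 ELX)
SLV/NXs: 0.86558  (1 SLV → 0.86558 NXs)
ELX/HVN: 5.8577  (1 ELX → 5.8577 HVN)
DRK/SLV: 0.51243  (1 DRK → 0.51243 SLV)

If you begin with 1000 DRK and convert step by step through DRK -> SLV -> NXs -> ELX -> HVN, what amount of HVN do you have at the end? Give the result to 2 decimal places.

1376.00

1000 DRK × 0.51243 = 512.43 SLV
512.43 SLV × 0.86558 = 443.5491594 NXs
443.5491594 NXs × 0.5296 = 234.90363481824 ELX
234.90363481824 ELX × 5.8577 = 1375.995021674804448 HVN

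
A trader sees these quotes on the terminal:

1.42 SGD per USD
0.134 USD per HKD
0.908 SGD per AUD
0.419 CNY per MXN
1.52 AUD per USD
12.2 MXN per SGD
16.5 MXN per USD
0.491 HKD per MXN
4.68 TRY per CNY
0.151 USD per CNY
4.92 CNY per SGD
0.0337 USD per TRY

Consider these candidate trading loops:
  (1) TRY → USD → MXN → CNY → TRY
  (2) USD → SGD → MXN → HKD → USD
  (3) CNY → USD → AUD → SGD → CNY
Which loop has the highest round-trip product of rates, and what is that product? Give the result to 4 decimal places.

1.1398

(1) 0.0337 × 16.5 × 0.419 × 4.68 = 1.09037
(2) 1.42 × 12.2 × 0.491 × 0.134 = 1.13982
(3) 0.151 × 1.52 × 0.908 × 4.92 = 1.02535
Highest is cycle (2) at 1.1398 (>1, arbitrage).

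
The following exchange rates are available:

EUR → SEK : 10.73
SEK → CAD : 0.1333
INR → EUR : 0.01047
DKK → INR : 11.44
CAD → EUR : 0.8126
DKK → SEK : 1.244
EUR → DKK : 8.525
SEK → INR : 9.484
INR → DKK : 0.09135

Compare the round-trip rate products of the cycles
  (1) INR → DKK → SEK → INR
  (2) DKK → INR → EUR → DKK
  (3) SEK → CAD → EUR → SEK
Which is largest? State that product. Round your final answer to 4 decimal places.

1.1623

(1) 0.09135 × 1.244 × 9.484 = 1.07776
(2) 11.44 × 0.01047 × 8.525 = 1.02110
(3) 0.1333 × 0.8126 × 10.73 = 1.16227
Highest is cycle (3) at 1.1623 (>1, arbitrage).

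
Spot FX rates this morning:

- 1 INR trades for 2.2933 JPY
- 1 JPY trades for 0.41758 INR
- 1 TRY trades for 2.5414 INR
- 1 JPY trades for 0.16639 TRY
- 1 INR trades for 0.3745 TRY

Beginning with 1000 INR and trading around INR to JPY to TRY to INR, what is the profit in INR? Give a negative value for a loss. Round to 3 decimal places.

-30.247

1000 INR × 2.2933 = 2293.3 JPY
2293.3 JPY × 0.16639 = 381.582187 TRY
381.582187 TRY × 2.5414 = 969.7529700418 INR
Net change: 969.7529700418 − 1000 = -30.2470299582 INR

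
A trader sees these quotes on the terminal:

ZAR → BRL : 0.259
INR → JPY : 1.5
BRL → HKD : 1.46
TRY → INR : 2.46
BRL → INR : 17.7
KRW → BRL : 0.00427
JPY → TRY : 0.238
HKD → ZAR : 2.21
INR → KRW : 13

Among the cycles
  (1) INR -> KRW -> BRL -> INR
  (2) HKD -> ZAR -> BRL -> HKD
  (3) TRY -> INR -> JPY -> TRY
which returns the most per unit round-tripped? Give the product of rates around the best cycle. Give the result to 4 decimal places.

(1) 13 × 0.00427 × 17.7 = 0.98253
(2) 2.21 × 0.259 × 1.46 = 0.83569
(3) 2.46 × 1.5 × 0.238 = 0.87822
Highest is cycle (1) at 0.9825 (≤1, no arbitrage).

0.9825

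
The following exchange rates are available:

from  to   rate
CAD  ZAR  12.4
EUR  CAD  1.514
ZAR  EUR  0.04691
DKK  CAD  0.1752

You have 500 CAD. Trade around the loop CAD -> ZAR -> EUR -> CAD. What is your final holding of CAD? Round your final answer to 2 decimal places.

500 CAD × 12.4 = 6200 ZAR
6200 ZAR × 0.04691 = 290.842 EUR
290.842 EUR × 1.514 = 440.334788 CAD

440.33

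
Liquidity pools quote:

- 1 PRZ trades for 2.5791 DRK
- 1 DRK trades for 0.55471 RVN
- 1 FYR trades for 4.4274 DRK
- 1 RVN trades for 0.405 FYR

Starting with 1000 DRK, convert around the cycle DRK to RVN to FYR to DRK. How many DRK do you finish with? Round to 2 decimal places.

994.65

1000 DRK × 0.55471 = 554.71 RVN
554.71 RVN × 0.405 = 224.65755 FYR
224.65755 FYR × 4.4274 = 994.64883687 DRK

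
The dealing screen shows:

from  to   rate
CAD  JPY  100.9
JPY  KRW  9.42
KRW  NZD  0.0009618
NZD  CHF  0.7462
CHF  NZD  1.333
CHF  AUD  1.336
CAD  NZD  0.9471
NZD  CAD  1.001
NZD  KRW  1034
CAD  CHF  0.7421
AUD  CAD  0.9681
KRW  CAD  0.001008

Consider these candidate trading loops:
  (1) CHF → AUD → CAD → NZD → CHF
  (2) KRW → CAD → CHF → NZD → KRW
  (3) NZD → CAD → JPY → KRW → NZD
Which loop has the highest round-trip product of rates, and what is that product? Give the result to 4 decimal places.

(1) 1.336 × 0.9681 × 0.9471 × 0.7462 = 0.91407
(2) 0.001008 × 0.7421 × 1.333 × 1034 = 1.03104
(3) 1.001 × 100.9 × 9.42 × 0.0009618 = 0.91508
Highest is cycle (2) at 1.0310 (>1, arbitrage).

1.0310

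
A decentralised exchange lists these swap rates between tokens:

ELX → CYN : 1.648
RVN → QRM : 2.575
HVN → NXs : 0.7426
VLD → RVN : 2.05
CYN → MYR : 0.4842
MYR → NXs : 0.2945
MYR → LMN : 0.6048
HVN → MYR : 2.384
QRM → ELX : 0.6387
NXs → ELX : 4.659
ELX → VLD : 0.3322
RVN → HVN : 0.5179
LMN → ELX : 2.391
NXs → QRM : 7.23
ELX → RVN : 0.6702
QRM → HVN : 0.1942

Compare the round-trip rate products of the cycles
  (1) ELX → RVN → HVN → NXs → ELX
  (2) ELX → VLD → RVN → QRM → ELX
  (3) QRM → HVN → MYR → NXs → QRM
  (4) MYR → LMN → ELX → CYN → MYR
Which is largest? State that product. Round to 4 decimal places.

(1) 0.6702 × 0.5179 × 0.7426 × 4.659 = 1.20088
(2) 0.3322 × 2.05 × 2.575 × 0.6387 = 1.12002
(3) 0.1942 × 2.384 × 0.2945 × 7.23 = 0.98578
(4) 0.6048 × 2.391 × 1.648 × 0.4842 = 1.15391
Highest is cycle (1) at 1.2009 (>1, arbitrage).

1.2009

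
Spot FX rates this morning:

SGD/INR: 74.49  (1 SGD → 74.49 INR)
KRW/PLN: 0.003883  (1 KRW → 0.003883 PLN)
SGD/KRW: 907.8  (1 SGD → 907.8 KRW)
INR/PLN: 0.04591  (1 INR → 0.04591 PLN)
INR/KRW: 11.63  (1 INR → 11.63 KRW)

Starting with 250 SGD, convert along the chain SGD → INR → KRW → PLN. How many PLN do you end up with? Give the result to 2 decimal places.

840.98

250 SGD × 74.49 = 18622.5 INR
18622.5 INR × 11.63 = 216579.675 KRW
216579.675 KRW × 0.003883 = 840.978878025 PLN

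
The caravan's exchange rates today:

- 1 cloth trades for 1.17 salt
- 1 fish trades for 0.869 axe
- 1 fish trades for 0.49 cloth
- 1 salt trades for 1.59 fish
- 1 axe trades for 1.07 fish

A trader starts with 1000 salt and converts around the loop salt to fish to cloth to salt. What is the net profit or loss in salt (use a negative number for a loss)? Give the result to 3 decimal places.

-88.453

1000 salt × 1.59 = 1590 fish
1590 fish × 0.49 = 779.1 cloth
779.1 cloth × 1.17 = 911.547 salt
Net change: 911.547 − 1000 = -88.453 salt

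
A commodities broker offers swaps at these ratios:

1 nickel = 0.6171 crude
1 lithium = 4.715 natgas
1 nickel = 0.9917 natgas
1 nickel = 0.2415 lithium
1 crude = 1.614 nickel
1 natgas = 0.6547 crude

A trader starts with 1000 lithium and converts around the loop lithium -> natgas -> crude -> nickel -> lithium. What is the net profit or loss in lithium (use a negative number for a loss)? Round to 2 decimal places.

1000 lithium × 4.715 = 4715 natgas
4715 natgas × 0.6547 = 3086.9105 crude
3086.9105 crude × 1.614 = 4982.273547 nickel
4982.273547 nickel × 0.2415 = 1203.2190616005 lithium
Net change: 1203.2190616005 − 1000 = 203.2190616005 lithium

203.22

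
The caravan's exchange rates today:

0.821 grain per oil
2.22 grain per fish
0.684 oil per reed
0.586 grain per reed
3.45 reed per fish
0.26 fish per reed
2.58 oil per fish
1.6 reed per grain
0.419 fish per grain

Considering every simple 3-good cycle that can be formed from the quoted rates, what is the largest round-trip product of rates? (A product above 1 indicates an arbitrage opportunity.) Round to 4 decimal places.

0.9235

grain→reed→fish→grain: 1.6 × 0.26 × 2.22 = 0.92352
oil→grain→reed→oil: 0.821 × 1.6 × 0.684 = 0.89850
oil→grain→fish→oil: 0.821 × 0.419 × 2.58 = 0.88752
grain→fish→reed→grain: 0.419 × 3.45 × 0.586 = 0.84709
Maximum is grain→reed→fish→grain at 0.9235; no arbitrage — every cycle loses value.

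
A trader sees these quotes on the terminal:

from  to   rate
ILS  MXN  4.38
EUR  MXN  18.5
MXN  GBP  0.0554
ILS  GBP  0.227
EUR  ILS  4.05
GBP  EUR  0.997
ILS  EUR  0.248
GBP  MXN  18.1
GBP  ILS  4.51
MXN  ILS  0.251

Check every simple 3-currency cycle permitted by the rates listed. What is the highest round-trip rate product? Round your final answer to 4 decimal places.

1.1516

MXN→ILS→EUR→MXN: 0.251 × 0.248 × 18.5 = 1.15159
GBP→ILS→MXN→GBP: 4.51 × 4.38 × 0.0554 = 1.09436
GBP→MXN→ILS→GBP: 18.1 × 0.251 × 0.227 = 1.03128
GBP→EUR→MXN→GBP: 0.997 × 18.5 × 0.0554 = 1.02183
GBP→EUR→ILS→GBP: 0.997 × 4.05 × 0.227 = 0.91659
Maximum is MXN→ILS→EUR→MXN at 1.1516; arbitrage exists.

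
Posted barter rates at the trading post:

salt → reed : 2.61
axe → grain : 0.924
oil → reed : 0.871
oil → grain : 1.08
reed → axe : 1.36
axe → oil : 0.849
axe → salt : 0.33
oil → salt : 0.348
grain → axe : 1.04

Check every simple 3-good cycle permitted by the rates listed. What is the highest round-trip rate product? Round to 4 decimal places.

axe→salt→reed→axe: 0.33 × 2.61 × 1.36 = 1.17137
axe→oil→reed→axe: 0.849 × 0.871 × 1.36 = 1.00569
axe→oil→grain→axe: 0.849 × 1.08 × 1.04 = 0.95360
Maximum is axe→salt→reed→axe at 1.1714; arbitrage exists.

1.1714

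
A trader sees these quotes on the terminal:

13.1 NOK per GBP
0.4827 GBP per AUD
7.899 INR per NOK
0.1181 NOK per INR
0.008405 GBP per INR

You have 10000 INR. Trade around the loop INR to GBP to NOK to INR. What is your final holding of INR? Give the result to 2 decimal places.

10000 INR × 0.008405 = 84.05 GBP
84.05 GBP × 13.1 = 1101.055 NOK
1101.055 NOK × 7.899 = 8697.233445 INR

8697.23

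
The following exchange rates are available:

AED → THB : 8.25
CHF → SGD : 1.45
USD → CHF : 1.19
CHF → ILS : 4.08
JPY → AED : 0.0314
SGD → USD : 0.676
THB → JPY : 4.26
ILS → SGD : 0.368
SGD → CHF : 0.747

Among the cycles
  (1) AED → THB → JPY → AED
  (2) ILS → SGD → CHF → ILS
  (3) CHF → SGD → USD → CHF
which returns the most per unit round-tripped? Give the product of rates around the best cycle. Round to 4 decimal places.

1.1664

(1) 8.25 × 4.26 × 0.0314 = 1.10355
(2) 0.368 × 0.747 × 4.08 = 1.12158
(3) 1.45 × 0.676 × 1.19 = 1.16644
Highest is cycle (3) at 1.1664 (>1, arbitrage).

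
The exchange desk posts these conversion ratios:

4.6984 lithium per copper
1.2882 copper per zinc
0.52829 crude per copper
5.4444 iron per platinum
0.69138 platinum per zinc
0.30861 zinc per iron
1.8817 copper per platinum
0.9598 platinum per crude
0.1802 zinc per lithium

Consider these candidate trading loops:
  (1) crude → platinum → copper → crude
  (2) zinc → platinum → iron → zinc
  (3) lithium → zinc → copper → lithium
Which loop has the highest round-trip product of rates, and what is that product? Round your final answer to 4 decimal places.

(1) 0.9598 × 1.8817 × 0.52829 = 0.95412
(2) 0.69138 × 5.4444 × 0.30861 = 1.16165
(3) 0.1802 × 1.2882 × 4.6984 = 1.09066
Highest is cycle (2) at 1.1617 (>1, arbitrage).

1.1617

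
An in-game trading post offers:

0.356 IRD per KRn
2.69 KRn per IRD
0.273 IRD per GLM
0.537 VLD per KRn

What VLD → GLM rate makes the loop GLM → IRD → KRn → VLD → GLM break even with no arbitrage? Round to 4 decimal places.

2.5358

Known legs of the cycle: 0.273 × 2.69 × 0.537 = 0.39435669
For no arbitrage the full-cycle product must be 1, so the missing rate is 1 / 0.39435669 ≈ 2.535775.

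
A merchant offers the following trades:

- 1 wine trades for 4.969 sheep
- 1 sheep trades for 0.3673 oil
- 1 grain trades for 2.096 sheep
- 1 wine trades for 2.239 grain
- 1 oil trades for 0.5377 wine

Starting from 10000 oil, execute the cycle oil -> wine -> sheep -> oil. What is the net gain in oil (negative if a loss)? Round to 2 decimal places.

-186.36

10000 oil × 0.5377 = 5377 wine
5377 wine × 4.969 = 26718.313 sheep
26718.313 sheep × 0.3673 = 9813.6363649 oil
Net change: 9813.6363649 − 10000 = -186.3636351 oil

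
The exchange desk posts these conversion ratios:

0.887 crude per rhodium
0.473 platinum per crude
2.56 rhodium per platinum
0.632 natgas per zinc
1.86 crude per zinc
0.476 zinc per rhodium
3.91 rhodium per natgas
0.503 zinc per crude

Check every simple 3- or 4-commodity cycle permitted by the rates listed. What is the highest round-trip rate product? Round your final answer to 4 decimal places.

rhodium→zinc→natgas→rhodium: 0.476 × 0.632 × 3.91 = 1.17625
rhodium→crude→zinc→natgas→rhodium: 0.887 × 0.503 × 0.632 × 3.91 = 1.10252
rhodium→crude→platinum→rhodium: 0.887 × 0.473 × 2.56 = 1.07405
rhodium→zinc→crude→platinum→rhodium: 0.476 × 1.86 × 0.473 × 2.56 = 1.07206
Maximum is rhodium→zinc→natgas→rhodium at 1.1763; arbitrage exists.

1.1763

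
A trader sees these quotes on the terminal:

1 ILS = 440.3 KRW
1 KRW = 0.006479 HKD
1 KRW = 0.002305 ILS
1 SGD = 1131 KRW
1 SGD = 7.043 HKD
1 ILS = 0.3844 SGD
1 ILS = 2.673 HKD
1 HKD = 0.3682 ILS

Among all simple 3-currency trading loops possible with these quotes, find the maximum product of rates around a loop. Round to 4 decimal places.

HKD→ILS→KRW→HKD: 0.3682 × 440.3 × 0.006479 = 1.05037
SGD→KRW→ILS→SGD: 1131 × 0.002305 × 0.3844 = 1.00211
HKD→ILS→SGD→HKD: 0.3682 × 0.3844 × 7.043 = 0.99684
Maximum is HKD→ILS→KRW→HKD at 1.0504; arbitrage exists.

1.0504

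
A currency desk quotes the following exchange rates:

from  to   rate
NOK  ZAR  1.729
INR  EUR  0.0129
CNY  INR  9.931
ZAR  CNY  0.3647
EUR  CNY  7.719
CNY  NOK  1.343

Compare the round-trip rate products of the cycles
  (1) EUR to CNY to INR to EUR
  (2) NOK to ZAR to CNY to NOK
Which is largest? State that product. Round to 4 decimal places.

(1) 7.719 × 9.931 × 0.0129 = 0.98888
(2) 1.729 × 0.3647 × 1.343 = 0.84685
Highest is cycle (1) at 0.9889 (≤1, no arbitrage).

0.9889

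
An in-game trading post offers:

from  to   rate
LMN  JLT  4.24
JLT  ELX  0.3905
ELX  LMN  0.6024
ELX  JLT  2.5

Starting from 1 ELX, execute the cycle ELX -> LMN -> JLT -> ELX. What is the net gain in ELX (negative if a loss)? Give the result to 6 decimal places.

-0.002594

1 ELX × 0.6024 = 0.6024 LMN
0.6024 LMN × 4.24 = 2.554176 JLT
2.554176 JLT × 0.3905 = 0.997405728 ELX
Net change: 0.997405728 − 1 = -0.002594272 ELX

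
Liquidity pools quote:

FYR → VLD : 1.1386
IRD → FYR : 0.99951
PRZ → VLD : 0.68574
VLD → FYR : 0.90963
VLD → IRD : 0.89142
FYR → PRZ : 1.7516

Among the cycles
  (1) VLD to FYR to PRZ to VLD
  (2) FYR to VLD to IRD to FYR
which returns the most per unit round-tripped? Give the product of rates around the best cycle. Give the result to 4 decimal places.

(1) 0.90963 × 1.7516 × 0.68574 = 1.09259
(2) 1.1386 × 0.89142 × 0.99951 = 1.01447
Highest is cycle (1) at 1.0926 (>1, arbitrage).

1.0926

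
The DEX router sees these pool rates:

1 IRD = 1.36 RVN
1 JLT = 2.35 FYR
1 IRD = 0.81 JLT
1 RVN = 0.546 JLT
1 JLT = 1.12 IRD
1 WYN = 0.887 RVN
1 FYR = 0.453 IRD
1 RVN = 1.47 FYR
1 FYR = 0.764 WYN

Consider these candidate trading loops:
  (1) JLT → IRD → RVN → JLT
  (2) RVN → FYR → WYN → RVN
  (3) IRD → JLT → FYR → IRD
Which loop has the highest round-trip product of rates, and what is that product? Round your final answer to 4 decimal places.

(1) 1.12 × 1.36 × 0.546 = 0.83167
(2) 1.47 × 0.764 × 0.887 = 0.99617
(3) 0.81 × 2.35 × 0.453 = 0.86229
Highest is cycle (2) at 0.9962 (≤1, no arbitrage).

0.9962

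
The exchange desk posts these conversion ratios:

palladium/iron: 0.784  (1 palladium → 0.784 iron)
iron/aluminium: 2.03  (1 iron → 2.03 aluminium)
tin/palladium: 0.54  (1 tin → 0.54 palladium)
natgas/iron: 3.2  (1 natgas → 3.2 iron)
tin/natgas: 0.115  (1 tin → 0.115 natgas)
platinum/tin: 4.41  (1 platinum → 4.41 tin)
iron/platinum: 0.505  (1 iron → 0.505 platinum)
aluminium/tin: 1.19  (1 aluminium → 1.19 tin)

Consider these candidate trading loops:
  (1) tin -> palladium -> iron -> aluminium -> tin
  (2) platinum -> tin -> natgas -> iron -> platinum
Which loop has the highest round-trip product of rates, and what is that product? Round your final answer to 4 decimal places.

(1) 0.54 × 0.784 × 2.03 × 1.19 = 1.02271
(2) 4.41 × 0.115 × 3.2 × 0.505 = 0.81955
Highest is cycle (1) at 1.0227 (>1, arbitrage).

1.0227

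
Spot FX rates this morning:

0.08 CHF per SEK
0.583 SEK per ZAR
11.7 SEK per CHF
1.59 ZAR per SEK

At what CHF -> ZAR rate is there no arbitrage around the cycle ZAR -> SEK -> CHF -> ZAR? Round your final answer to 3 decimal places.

21.441

Known legs of the cycle: 0.583 × 0.08 = 0.04664
For no arbitrage the full-cycle product must be 1, so the missing rate is 1 / 0.04664 ≈ 21.44082.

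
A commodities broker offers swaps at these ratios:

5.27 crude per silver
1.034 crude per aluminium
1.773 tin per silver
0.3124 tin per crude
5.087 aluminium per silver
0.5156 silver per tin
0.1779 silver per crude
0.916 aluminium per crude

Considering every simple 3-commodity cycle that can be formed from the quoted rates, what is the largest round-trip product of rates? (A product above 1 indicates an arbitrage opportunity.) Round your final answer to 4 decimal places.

silver→aluminium→crude→silver: 5.087 × 1.034 × 0.1779 = 0.93575
tin→silver→crude→tin: 0.5156 × 5.27 × 0.3124 = 0.84886
Maximum is silver→aluminium→crude→silver at 0.9357; no arbitrage — every cycle loses value.

0.9357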